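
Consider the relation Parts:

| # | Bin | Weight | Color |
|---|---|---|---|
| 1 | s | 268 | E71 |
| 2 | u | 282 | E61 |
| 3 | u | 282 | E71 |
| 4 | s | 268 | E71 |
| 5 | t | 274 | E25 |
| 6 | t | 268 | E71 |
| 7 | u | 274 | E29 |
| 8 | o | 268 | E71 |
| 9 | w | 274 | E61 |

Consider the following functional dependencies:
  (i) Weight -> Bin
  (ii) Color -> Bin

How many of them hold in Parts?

(i) Weight -> Bin: Weight=268: rows 1, 4, 6, 8 → Bin takes values {s, t, o} — violation; Weight=274: rows 5, 7, 9 → Bin takes values {t, u, w} — violation — fails.
(ii) Color -> Bin: Color=E71: rows 1, 3, 4, 6, 8 → Bin takes values {s, u, t, o} — violation; Color=E61: rows 2, 9 → Bin takes values {u, w} — violation — fails.
None of the 2 dependencies hold.

0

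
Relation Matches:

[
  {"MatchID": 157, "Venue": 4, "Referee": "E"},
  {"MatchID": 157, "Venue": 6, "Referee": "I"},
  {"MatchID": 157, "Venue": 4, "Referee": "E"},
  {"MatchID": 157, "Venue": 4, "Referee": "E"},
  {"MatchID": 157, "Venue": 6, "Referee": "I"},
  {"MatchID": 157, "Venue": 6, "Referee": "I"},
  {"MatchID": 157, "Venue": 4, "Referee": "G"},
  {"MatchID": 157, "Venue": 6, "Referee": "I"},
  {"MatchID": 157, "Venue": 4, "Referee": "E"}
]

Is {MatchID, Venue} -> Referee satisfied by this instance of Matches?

No

(MatchID=157, Venue=4): 5 rows → Referee takes values {E, G} — violation
(MatchID=157, Venue=6): 4 rows → Referee = I, I, I, I ✓
Two rows agree on {MatchID, Venue} but differ on Referee, so {MatchID, Venue} -> Referee does not hold.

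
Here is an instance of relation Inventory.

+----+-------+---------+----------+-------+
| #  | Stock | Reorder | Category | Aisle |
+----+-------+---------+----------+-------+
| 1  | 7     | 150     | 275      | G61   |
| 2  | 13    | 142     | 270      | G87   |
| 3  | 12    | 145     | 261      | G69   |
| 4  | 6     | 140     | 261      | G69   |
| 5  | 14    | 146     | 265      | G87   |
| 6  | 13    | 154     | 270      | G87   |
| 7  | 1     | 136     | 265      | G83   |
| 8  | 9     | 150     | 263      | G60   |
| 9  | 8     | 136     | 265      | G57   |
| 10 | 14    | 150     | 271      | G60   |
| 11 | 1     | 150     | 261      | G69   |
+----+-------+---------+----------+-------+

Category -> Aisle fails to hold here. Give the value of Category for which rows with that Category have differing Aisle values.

Category=275: row 1 → Aisle = G61 ✓
Category=270: rows 2, 6 → Aisle = G87, G87 ✓
Category=261: rows 3, 4, 11 → Aisle = G69, G69, G69 ✓
Category=265: rows 5, 7, 9 → Aisle takes values {G87, G83, G57} — violation
Category=263: row 8 → Aisle = G60 ✓
Category=271: row 10 → Aisle = G60 ✓
The only Category value with inconsistent Aisle is Category=265.

265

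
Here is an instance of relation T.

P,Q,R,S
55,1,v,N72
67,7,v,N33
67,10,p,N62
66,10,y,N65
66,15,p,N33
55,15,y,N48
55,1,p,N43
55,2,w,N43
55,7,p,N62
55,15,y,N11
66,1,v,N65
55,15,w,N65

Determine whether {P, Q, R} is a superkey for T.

No

Two distinct rows share (P=55, Q=15, R=y), so {P, Q, R} does not determine every attribute — not a superkey.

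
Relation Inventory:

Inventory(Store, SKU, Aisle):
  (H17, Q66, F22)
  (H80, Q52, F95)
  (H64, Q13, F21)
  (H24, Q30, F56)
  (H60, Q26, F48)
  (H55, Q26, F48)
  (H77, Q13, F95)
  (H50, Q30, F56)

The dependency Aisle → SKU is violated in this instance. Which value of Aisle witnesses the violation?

Aisle=F22: 1 row → SKU = Q66 ✓
Aisle=F95: 2 rows → SKU takes values {Q52, Q13} — violation
Aisle=F21: 1 row → SKU = Q13 ✓
Aisle=F56: 2 rows → SKU = Q30, Q30 ✓
Aisle=F48: 2 rows → SKU = Q26, Q26 ✓
The only Aisle value with inconsistent SKU is Aisle=F95.

F95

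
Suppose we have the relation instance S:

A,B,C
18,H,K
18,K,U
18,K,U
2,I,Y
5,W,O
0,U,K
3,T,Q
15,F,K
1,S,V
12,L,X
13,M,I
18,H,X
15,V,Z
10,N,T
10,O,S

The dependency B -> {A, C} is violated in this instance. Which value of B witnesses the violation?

B=H: 2 rows → {A,C} takes values {(18, K), (18, X)} — violation
B=K: 2 rows → {A,C} = (18, U), (18, U) ✓
B=I: 1 row → {A,C} = (2, Y) ✓
B=W: 1 row → {A,C} = (5, O) ✓
B=U: 1 row → {A,C} = (0, K) ✓
B=T: 1 row → {A,C} = (3, Q) ✓
B=F: 1 row → {A,C} = (15, K) ✓
B=S: 1 row → {A,C} = (1, V) ✓
B=L: 1 row → {A,C} = (12, X) ✓
B=M: 1 row → {A,C} = (13, I) ✓
B=V: 1 row → {A,C} = (15, Z) ✓
B=N: 1 row → {A,C} = (10, T) ✓
B=O: 1 row → {A,C} = (10, S) ✓
The only B value with inconsistent RHS is B=H.

H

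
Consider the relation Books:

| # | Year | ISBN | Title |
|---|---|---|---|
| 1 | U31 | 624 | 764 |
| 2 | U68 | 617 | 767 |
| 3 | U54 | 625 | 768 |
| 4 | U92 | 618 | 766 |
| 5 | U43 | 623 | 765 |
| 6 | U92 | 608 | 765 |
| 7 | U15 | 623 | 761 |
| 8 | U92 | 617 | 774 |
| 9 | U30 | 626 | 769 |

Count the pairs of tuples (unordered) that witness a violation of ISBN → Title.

2

ISBN=617: violating pairs (2,8) — 1 pair.
ISBN=623: violating pairs (5,7) — 1 pair.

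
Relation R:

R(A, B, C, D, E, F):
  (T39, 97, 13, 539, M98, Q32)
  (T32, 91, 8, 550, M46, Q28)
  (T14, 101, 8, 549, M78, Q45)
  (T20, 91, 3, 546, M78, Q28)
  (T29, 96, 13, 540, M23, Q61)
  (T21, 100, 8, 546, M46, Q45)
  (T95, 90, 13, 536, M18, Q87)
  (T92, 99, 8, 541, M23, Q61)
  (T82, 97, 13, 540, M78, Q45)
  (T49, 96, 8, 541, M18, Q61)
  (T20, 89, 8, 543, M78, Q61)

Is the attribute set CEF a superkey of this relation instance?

All 11 rows have distinct CEF values, so CEF → (all attributes) holds and CEF is a superkey.

Yes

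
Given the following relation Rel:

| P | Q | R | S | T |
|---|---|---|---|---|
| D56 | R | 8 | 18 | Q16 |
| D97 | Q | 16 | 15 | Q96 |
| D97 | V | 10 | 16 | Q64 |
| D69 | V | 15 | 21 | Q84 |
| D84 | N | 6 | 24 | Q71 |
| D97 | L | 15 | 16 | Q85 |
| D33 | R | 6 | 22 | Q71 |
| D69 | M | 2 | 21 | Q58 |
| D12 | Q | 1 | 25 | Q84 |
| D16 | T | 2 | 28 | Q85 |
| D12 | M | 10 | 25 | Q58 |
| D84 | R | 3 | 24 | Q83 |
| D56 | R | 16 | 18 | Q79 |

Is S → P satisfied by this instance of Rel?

S=18: 2 rows → P = D56, D56 ✓
S=15: 1 row → P = D97 ✓
S=16: 2 rows → P = D97, D97 ✓
S=21: 2 rows → P = D69, D69 ✓
S=24: 2 rows → P = D84, D84 ✓
S=22: 1 row → P = D33 ✓
S=25: 2 rows → P = D12, D12 ✓
S=28: 1 row → P = D16 ✓
Every S value is associated with a single P value, so S → P holds.

Yes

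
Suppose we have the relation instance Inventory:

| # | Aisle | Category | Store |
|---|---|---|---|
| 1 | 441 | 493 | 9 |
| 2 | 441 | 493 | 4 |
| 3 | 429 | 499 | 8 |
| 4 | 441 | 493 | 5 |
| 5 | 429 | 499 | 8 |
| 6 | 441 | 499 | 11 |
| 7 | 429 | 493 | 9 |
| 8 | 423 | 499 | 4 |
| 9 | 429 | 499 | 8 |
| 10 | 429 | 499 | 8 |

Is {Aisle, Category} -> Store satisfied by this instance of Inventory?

(Aisle=441, Category=493): rows 1, 2, 4 → Store takes values {9, 4, 5} — violation
(Aisle=429, Category=499): rows 3, 5, 9, 10 → Store = 8, 8, 8, 8 ✓
(Aisle=441, Category=499): row 6 → Store = 11 ✓
(Aisle=429, Category=493): row 7 → Store = 9 ✓
(Aisle=423, Category=499): row 8 → Store = 4 ✓
Two rows agree on {Aisle, Category} but differ on Store, so {Aisle, Category} -> Store does not hold.

No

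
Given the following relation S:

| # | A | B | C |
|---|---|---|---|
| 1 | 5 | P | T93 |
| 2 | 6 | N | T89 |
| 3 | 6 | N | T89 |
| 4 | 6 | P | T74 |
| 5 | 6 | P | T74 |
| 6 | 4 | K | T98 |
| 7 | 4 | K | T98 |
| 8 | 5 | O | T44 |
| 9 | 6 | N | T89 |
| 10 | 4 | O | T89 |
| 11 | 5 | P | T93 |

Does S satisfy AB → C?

(A=5, B=P): rows 1, 11 → C = T93, T93 ✓
(A=6, B=N): rows 2, 3, 9 → C = T89, T89, T89 ✓
(A=6, B=P): rows 4, 5 → C = T74, T74 ✓
(A=4, B=K): rows 6, 7 → C = T98, T98 ✓
(A=5, B=O): row 8 → C = T44 ✓
(A=4, B=O): row 10 → C = T89 ✓
Every AB value is associated with a single C value, so AB → C holds.

Yes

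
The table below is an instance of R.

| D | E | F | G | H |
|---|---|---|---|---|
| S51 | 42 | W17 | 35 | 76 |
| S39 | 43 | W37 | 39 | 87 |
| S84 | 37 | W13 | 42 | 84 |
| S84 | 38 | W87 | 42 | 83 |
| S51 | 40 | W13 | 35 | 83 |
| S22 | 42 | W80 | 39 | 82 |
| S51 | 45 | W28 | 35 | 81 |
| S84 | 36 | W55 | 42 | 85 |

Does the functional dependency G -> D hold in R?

G=35: 3 rows → D = S51, S51, S51 ✓
G=39: 2 rows → D takes values {S39, S22} — violation
G=42: 3 rows → D = S84, S84, S84 ✓
Two rows agree on G but differ on D, so G -> D does not hold.

No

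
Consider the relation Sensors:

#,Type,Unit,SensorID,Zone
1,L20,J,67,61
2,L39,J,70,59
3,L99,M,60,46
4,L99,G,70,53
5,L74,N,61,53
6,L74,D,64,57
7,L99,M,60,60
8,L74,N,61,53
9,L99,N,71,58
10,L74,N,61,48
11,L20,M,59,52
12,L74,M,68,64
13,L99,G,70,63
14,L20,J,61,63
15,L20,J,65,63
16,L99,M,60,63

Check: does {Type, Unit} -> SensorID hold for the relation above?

No

(Type=L20, Unit=J): rows 1, 14, 15 → SensorID takes values {67, 61, 65} — violation
(Type=L39, Unit=J): row 2 → SensorID = 70 ✓
(Type=L99, Unit=M): rows 3, 7, 16 → SensorID = 60, 60, 60 ✓
(Type=L99, Unit=G): rows 4, 13 → SensorID = 70, 70 ✓
(Type=L74, Unit=N): rows 5, 8, 10 → SensorID = 61, 61, 61 ✓
(Type=L74, Unit=D): row 6 → SensorID = 64 ✓
(Type=L99, Unit=N): row 9 → SensorID = 71 ✓
(Type=L20, Unit=M): row 11 → SensorID = 59 ✓
(Type=L74, Unit=M): row 12 → SensorID = 68 ✓
Two rows agree on {Type, Unit} but differ on SensorID, so {Type, Unit} -> SensorID does not hold.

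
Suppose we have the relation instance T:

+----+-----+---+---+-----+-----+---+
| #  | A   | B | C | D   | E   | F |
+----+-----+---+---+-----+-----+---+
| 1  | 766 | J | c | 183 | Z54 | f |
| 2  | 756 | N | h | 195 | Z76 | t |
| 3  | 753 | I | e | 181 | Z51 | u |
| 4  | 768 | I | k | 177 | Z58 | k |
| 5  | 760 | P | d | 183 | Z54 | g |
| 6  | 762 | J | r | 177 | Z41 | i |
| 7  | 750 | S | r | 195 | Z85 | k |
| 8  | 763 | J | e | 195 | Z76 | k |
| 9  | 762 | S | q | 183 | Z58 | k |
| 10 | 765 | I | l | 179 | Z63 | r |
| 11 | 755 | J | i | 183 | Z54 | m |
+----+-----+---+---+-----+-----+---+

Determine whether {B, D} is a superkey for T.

No

Rows 1 and 11 have the same {B, D} value (B=J, D=183) but are distinct tuples, so {B, D} does not determine every attribute — not a superkey.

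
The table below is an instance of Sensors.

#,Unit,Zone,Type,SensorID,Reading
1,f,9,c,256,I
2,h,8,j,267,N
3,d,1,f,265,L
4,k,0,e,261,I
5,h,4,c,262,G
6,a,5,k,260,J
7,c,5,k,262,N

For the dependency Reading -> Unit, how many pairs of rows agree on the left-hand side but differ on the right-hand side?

2

Reading=I: violating pairs (1,4) — 1 pair.
Reading=N: violating pairs (2,7) — 1 pair.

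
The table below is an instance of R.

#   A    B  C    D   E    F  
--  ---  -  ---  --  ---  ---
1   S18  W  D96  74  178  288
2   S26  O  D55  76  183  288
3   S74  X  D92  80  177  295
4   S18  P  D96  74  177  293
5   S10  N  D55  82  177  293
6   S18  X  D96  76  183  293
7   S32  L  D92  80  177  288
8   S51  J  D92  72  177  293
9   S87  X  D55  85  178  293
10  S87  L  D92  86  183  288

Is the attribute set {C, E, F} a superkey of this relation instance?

Yes

All 10 rows have distinct {C, E, F} values, so {C, E, F} → (all attributes) holds and {C, E, F} is a superkey.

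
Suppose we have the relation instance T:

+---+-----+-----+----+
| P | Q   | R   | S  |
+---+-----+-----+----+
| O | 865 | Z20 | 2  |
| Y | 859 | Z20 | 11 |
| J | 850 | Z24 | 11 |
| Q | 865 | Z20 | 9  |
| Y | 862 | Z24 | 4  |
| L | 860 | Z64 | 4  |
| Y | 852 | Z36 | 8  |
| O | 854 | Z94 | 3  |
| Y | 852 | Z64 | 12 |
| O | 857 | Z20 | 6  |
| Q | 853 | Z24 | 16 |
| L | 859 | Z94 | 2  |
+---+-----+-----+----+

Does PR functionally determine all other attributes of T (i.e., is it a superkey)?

No

Two distinct rows share (P=O, R=Z20), so PR does not determine every attribute — not a superkey.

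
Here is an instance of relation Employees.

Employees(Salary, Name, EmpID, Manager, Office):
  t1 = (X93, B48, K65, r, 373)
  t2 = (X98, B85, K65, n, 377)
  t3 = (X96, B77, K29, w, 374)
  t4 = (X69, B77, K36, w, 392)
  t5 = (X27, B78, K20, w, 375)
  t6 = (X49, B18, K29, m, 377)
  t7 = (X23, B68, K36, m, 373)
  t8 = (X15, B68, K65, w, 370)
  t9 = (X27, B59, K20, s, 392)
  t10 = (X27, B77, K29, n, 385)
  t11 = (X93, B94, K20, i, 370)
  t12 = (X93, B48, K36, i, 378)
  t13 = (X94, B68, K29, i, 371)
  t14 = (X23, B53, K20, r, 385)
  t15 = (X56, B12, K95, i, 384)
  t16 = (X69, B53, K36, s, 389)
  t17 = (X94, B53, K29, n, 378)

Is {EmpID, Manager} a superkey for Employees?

Rows 10 and 17 have the same {EmpID, Manager} value (EmpID=K29, Manager=n) but are distinct tuples, so {EmpID, Manager} does not determine every attribute — not a superkey.

No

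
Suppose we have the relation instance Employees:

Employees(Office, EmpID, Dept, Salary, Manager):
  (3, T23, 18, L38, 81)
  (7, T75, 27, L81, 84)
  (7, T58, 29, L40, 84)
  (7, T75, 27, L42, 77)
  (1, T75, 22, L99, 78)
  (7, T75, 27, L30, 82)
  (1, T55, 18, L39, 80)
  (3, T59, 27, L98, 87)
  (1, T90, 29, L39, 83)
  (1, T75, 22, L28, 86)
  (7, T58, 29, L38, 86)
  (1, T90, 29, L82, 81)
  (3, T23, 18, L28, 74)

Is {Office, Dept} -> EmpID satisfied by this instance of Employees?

(Office=3, Dept=18): 2 rows → EmpID = T23, T23 ✓
(Office=7, Dept=27): 3 rows → EmpID = T75, T75, T75 ✓
(Office=7, Dept=29): 2 rows → EmpID = T58, T58 ✓
(Office=1, Dept=22): 2 rows → EmpID = T75, T75 ✓
(Office=1, Dept=18): 1 row → EmpID = T55 ✓
(Office=3, Dept=27): 1 row → EmpID = T59 ✓
(Office=1, Dept=29): 2 rows → EmpID = T90, T90 ✓
Every {Office, Dept} value is associated with a single EmpID value, so {Office, Dept} -> EmpID holds.

Yes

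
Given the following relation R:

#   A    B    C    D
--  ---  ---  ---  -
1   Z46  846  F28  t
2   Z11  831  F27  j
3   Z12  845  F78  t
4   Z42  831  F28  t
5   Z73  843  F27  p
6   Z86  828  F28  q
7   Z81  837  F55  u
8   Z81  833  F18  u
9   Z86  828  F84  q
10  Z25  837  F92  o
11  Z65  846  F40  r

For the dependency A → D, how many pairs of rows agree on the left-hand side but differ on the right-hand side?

0

A=Z86: all 2 rows agree on D — 0 pairs.
A=Z81: all 2 rows agree on D — 0 pairs.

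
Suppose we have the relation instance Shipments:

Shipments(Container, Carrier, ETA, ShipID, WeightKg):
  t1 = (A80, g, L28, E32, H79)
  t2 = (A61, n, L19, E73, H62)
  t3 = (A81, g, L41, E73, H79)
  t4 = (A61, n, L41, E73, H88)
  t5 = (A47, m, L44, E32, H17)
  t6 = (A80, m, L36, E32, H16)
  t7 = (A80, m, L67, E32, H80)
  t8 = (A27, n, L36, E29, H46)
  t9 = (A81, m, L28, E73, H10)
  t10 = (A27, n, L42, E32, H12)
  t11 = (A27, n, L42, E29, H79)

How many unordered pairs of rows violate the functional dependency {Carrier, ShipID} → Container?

2

(Carrier=n, ShipID=E73): all 2 rows agree on Container — 0 pairs.
(Carrier=m, ShipID=E32): violating pairs (5,6), (5,7) — 2 pairs.
(Carrier=n, ShipID=E29): all 2 rows agree on Container — 0 pairs.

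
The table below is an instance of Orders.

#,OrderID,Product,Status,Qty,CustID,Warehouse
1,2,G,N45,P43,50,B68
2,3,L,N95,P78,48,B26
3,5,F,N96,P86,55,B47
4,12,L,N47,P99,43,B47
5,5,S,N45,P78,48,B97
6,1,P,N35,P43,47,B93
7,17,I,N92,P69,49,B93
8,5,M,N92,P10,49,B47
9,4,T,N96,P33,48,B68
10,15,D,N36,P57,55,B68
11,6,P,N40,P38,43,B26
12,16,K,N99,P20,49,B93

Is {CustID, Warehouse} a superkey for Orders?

Rows 7 and 12 have the same {CustID, Warehouse} value (CustID=49, Warehouse=B93) but are distinct tuples, so {CustID, Warehouse} does not determine every attribute — not a superkey.

No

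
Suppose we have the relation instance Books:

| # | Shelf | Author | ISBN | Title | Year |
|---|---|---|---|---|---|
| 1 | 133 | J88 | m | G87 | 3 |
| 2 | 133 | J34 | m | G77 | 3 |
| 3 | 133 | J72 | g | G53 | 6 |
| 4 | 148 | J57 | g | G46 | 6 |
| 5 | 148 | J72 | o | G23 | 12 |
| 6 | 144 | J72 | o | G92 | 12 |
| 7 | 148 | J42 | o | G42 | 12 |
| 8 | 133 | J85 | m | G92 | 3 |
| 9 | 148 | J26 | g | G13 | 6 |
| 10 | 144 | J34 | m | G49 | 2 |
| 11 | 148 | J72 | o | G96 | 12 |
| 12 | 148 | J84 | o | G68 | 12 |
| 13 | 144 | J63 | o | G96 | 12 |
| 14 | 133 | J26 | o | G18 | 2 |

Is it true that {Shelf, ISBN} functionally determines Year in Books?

Yes

(Shelf=133, ISBN=m): rows 1, 2, 8 → Year = 3, 3, 3 ✓
(Shelf=133, ISBN=g): row 3 → Year = 6 ✓
(Shelf=148, ISBN=g): rows 4, 9 → Year = 6, 6 ✓
(Shelf=148, ISBN=o): rows 5, 7, 11, 12 → Year = 12, 12, 12, 12 ✓
(Shelf=144, ISBN=o): rows 6, 13 → Year = 12, 12 ✓
(Shelf=144, ISBN=m): row 10 → Year = 2 ✓
(Shelf=133, ISBN=o): row 14 → Year = 2 ✓
Every {Shelf, ISBN} value is associated with a single Year value, so {Shelf, ISBN} → Year holds.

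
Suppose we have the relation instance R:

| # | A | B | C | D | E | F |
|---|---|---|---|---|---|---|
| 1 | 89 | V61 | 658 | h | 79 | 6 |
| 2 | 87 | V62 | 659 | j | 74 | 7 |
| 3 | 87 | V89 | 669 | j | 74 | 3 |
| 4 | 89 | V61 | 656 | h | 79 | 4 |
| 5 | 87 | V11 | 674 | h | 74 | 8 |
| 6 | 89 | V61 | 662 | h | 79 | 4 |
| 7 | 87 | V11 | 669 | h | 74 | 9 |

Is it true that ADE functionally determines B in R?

(A=89, D=h, E=79): rows 1, 4, 6 → B = V61, V61, V61 ✓
(A=87, D=j, E=74): rows 2, 3 → B takes values {V62, V89} — violation
(A=87, D=h, E=74): rows 5, 7 → B = V11, V11 ✓
Two rows agree on ADE but differ on B, so ADE -> B does not hold.

No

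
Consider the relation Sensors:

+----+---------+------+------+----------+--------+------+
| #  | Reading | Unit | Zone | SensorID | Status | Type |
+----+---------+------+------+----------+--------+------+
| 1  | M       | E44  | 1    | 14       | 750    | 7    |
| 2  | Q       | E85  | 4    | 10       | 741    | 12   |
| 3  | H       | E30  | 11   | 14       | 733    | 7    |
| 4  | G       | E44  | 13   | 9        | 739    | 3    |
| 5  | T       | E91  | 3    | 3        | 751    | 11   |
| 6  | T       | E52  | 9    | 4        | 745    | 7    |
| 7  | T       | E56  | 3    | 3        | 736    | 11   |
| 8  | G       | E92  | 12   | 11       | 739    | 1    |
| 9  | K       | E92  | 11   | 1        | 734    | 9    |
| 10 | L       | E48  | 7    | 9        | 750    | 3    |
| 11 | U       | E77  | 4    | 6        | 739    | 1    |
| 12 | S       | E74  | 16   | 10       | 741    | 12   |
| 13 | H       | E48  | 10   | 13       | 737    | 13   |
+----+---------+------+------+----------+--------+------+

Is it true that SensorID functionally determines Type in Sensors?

Yes

SensorID=14: rows 1, 3 → Type = 7, 7 ✓
SensorID=10: rows 2, 12 → Type = 12, 12 ✓
SensorID=9: rows 4, 10 → Type = 3, 3 ✓
SensorID=3: rows 5, 7 → Type = 11, 11 ✓
SensorID=4: row 6 → Type = 7 ✓
SensorID=11: row 8 → Type = 1 ✓
SensorID=1: row 9 → Type = 9 ✓
SensorID=6: row 11 → Type = 1 ✓
SensorID=13: row 13 → Type = 13 ✓
Every SensorID value is associated with a single Type value, so SensorID -> Type holds.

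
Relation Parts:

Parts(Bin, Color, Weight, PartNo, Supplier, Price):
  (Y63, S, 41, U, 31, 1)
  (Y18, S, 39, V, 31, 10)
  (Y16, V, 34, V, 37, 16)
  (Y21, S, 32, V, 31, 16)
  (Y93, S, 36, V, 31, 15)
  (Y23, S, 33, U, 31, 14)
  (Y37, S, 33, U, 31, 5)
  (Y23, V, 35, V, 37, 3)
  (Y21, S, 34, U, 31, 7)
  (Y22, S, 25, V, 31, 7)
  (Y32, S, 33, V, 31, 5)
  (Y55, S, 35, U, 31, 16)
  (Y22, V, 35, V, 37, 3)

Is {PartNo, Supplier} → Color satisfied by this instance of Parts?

(PartNo=U, Supplier=31): 5 rows → Color = S, S, S, S, S ✓
(PartNo=V, Supplier=31): 5 rows → Color = S, S, S, S, S ✓
(PartNo=V, Supplier=37): 3 rows → Color = V, V, V ✓
Every {PartNo, Supplier} value is associated with a single Color value, so {PartNo, Supplier} → Color holds.

Yes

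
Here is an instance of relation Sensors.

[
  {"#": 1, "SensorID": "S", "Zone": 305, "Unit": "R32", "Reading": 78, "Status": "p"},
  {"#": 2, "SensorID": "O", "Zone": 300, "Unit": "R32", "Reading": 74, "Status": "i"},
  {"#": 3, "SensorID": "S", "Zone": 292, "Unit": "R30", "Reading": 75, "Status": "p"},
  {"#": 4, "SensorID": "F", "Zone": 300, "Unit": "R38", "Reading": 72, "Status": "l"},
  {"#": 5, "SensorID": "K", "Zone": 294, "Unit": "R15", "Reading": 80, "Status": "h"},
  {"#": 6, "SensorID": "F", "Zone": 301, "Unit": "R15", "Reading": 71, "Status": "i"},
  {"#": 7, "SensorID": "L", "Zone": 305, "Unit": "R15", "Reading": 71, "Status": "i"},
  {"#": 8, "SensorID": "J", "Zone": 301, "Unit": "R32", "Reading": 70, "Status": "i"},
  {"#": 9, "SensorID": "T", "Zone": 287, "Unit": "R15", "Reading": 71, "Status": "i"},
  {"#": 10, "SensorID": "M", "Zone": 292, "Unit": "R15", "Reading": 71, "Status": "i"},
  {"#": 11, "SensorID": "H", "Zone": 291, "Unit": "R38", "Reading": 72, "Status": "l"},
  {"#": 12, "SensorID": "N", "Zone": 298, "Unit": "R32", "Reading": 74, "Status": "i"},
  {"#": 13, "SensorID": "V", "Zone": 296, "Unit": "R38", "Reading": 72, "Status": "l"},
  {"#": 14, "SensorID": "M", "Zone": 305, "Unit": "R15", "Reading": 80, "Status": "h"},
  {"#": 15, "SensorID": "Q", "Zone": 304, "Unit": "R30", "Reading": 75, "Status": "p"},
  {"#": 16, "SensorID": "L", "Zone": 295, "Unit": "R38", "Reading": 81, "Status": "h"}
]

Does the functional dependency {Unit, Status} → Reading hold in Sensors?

(Unit=R32, Status=p): row 1 → Reading = 78 ✓
(Unit=R32, Status=i): rows 2, 8, 12 → Reading takes values {74, 70} — violation
(Unit=R30, Status=p): rows 3, 15 → Reading = 75, 75 ✓
(Unit=R38, Status=l): rows 4, 11, 13 → Reading = 72, 72, 72 ✓
(Unit=R15, Status=h): rows 5, 14 → Reading = 80, 80 ✓
(Unit=R15, Status=i): rows 6, 7, 9, 10 → Reading = 71, 71, 71, 71 ✓
(Unit=R38, Status=h): row 16 → Reading = 81 ✓
Two rows agree on {Unit, Status} but differ on Reading, so {Unit, Status} → Reading does not hold.

No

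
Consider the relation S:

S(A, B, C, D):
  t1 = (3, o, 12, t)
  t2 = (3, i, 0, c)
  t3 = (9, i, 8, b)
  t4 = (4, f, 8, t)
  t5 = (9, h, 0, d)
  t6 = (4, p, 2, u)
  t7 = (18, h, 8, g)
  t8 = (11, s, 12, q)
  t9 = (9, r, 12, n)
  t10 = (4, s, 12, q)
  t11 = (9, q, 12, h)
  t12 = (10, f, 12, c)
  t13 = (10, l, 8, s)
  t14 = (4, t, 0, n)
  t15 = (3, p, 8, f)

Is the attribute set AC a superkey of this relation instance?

Rows 9 and 11 have the same AC value (A=9, C=12) but are distinct tuples, so AC does not determine every attribute — not a superkey.

No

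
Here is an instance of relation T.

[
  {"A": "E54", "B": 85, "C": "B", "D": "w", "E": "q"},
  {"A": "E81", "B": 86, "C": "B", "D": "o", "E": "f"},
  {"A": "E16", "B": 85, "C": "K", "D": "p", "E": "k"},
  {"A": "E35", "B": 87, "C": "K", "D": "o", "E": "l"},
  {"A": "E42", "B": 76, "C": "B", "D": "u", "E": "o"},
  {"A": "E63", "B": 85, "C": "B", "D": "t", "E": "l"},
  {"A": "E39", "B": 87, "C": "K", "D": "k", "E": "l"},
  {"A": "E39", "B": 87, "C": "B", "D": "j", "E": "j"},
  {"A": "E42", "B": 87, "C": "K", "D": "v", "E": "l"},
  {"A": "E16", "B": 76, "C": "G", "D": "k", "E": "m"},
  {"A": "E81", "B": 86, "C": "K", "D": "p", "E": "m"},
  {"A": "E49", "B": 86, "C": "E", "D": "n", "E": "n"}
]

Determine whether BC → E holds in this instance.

(B=85, C=B): 2 rows → E takes values {q, l} — violation
(B=86, C=B): 1 row → E = f ✓
(B=85, C=K): 1 row → E = k ✓
(B=87, C=K): 3 rows → E = l, l, l ✓
(B=76, C=B): 1 row → E = o ✓
(B=87, C=B): 1 row → E = j ✓
(B=76, C=G): 1 row → E = m ✓
(B=86, C=K): 1 row → E = m ✓
(B=86, C=E): 1 row → E = n ✓
Two rows agree on BC but differ on E, so BC → E does not hold.

No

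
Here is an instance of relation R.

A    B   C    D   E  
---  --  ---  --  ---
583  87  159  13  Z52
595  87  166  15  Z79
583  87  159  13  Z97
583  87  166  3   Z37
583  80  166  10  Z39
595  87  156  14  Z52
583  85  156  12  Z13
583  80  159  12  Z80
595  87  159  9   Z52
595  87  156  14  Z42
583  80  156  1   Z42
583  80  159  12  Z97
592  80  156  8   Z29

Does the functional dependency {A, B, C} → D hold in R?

Yes

(A=583, B=87, C=159): 2 rows → D = 13, 13 ✓
(A=595, B=87, C=166): 1 row → D = 15 ✓
(A=583, B=87, C=166): 1 row → D = 3 ✓
(A=583, B=80, C=166): 1 row → D = 10 ✓
(A=595, B=87, C=156): 2 rows → D = 14, 14 ✓
(A=583, B=85, C=156): 1 row → D = 12 ✓
(A=583, B=80, C=159): 2 rows → D = 12, 12 ✓
(A=595, B=87, C=159): 1 row → D = 9 ✓
(A=583, B=80, C=156): 1 row → D = 1 ✓
(A=592, B=80, C=156): 1 row → D = 8 ✓
Every {A, B, C} value is associated with a single D value, so {A, B, C} → D holds.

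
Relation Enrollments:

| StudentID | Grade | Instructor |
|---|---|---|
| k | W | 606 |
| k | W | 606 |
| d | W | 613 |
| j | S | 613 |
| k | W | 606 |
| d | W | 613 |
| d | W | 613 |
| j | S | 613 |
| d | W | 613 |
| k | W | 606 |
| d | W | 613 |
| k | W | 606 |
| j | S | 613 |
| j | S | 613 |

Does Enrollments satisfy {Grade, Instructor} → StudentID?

(Grade=W, Instructor=606): 5 rows → StudentID = k, k, k, k, k ✓
(Grade=W, Instructor=613): 5 rows → StudentID = d, d, d, d, d ✓
(Grade=S, Instructor=613): 4 rows → StudentID = j, j, j, j ✓
Every {Grade, Instructor} value is associated with a single StudentID value, so {Grade, Instructor} → StudentID holds.

Yes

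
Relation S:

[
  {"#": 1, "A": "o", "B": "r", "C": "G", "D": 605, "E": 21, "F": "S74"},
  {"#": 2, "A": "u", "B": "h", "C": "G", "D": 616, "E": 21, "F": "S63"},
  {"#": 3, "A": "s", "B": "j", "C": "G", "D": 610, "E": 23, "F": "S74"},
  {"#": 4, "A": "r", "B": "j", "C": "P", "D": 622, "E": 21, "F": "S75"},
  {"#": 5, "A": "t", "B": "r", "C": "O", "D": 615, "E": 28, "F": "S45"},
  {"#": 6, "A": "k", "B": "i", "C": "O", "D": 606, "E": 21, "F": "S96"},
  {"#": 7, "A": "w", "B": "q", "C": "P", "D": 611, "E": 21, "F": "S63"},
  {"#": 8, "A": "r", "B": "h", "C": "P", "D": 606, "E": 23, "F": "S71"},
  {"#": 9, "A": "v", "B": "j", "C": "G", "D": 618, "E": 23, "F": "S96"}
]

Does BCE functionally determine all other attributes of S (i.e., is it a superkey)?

No

Rows 3 and 9 have the same BCE value (B=j, C=G, E=23) but are distinct tuples, so BCE does not determine every attribute — not a superkey.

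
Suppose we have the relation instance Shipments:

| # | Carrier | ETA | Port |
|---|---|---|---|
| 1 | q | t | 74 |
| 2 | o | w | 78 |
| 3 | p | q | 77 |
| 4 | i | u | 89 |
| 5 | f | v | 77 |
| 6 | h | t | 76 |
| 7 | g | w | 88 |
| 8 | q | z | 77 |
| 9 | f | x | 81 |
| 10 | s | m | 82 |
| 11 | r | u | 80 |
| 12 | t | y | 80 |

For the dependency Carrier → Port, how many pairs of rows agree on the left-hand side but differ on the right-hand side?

Carrier=q: violating pairs (1,8) — 1 pair.
Carrier=f: violating pairs (5,9) — 1 pair.

2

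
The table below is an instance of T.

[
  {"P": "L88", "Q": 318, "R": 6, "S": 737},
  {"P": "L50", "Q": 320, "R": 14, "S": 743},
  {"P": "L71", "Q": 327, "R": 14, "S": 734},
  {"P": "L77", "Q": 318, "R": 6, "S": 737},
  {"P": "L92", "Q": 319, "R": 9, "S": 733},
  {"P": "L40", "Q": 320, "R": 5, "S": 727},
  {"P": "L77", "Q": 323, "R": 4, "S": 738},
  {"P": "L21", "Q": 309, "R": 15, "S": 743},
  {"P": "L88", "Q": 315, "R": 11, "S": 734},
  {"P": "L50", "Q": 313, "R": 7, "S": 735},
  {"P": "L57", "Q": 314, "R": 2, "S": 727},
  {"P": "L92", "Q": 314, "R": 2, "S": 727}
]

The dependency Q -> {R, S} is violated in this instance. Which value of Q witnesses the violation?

Q=318: 2 rows → {R,S} = (6, 737), (6, 737) ✓
Q=320: 2 rows → {R,S} takes values {(14, 743), (5, 727)} — violation
Q=327: 1 row → {R,S} = (14, 734) ✓
Q=319: 1 row → {R,S} = (9, 733) ✓
Q=323: 1 row → {R,S} = (4, 738) ✓
Q=309: 1 row → {R,S} = (15, 743) ✓
Q=315: 1 row → {R,S} = (11, 734) ✓
Q=313: 1 row → {R,S} = (7, 735) ✓
Q=314: 2 rows → {R,S} = (2, 727), (2, 727) ✓
The only Q value with inconsistent RHS is Q=320.

320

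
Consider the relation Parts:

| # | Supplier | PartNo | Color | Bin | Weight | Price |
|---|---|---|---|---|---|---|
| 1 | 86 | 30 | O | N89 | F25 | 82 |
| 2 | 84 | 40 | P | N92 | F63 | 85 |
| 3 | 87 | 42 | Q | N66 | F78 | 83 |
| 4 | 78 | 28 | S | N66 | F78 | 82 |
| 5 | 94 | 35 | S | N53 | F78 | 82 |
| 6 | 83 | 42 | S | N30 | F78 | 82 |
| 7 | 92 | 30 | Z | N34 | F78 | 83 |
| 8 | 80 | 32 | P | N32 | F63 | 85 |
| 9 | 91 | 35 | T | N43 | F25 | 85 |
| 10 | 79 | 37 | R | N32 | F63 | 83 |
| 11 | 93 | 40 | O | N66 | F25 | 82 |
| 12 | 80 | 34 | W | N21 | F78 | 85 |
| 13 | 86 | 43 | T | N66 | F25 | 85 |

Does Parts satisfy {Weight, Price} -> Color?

(Weight=F25, Price=82): rows 1, 11 → Color = O, O ✓
(Weight=F63, Price=85): rows 2, 8 → Color = P, P ✓
(Weight=F78, Price=83): rows 3, 7 → Color takes values {Q, Z} — violation
(Weight=F78, Price=82): rows 4, 5, 6 → Color = S, S, S ✓
(Weight=F25, Price=85): rows 9, 13 → Color = T, T ✓
(Weight=F63, Price=83): row 10 → Color = R ✓
(Weight=F78, Price=85): row 12 → Color = W ✓
Two rows agree on {Weight, Price} but differ on Color, so {Weight, Price} -> Color does not hold.

No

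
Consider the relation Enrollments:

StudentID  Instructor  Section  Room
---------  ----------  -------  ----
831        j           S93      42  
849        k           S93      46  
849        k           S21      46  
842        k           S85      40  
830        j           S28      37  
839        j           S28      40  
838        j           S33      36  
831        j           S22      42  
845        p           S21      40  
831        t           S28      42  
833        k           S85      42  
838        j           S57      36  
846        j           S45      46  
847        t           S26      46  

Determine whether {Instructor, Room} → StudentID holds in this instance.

Yes

(Instructor=j, Room=42): 2 rows → StudentID = 831, 831 ✓
(Instructor=k, Room=46): 2 rows → StudentID = 849, 849 ✓
(Instructor=k, Room=40): 1 row → StudentID = 842 ✓
(Instructor=j, Room=37): 1 row → StudentID = 830 ✓
(Instructor=j, Room=40): 1 row → StudentID = 839 ✓
(Instructor=j, Room=36): 2 rows → StudentID = 838, 838 ✓
(Instructor=p, Room=40): 1 row → StudentID = 845 ✓
(Instructor=t, Room=42): 1 row → StudentID = 831 ✓
(Instructor=k, Room=42): 1 row → StudentID = 833 ✓
(Instructor=j, Room=46): 1 row → StudentID = 846 ✓
(Instructor=t, Room=46): 1 row → StudentID = 847 ✓
Every {Instructor, Room} value is associated with a single StudentID value, so {Instructor, Room} → StudentID holds.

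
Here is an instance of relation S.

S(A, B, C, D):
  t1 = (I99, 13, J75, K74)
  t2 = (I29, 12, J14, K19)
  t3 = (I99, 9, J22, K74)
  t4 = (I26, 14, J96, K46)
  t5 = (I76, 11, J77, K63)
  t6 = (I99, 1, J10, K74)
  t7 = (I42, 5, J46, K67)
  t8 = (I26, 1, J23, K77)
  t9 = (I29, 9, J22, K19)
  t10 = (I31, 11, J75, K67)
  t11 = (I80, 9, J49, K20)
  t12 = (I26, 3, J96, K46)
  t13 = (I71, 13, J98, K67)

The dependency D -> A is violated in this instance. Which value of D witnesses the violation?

D=K74: rows 1, 3, 6 → A = I99, I99, I99 ✓
D=K19: rows 2, 9 → A = I29, I29 ✓
D=K46: rows 4, 12 → A = I26, I26 ✓
D=K63: row 5 → A = I76 ✓
D=K67: rows 7, 10, 13 → A takes values {I42, I31, I71} — violation
D=K77: row 8 → A = I26 ✓
D=K20: row 11 → A = I80 ✓
The only D value with inconsistent A is D=K67.

K67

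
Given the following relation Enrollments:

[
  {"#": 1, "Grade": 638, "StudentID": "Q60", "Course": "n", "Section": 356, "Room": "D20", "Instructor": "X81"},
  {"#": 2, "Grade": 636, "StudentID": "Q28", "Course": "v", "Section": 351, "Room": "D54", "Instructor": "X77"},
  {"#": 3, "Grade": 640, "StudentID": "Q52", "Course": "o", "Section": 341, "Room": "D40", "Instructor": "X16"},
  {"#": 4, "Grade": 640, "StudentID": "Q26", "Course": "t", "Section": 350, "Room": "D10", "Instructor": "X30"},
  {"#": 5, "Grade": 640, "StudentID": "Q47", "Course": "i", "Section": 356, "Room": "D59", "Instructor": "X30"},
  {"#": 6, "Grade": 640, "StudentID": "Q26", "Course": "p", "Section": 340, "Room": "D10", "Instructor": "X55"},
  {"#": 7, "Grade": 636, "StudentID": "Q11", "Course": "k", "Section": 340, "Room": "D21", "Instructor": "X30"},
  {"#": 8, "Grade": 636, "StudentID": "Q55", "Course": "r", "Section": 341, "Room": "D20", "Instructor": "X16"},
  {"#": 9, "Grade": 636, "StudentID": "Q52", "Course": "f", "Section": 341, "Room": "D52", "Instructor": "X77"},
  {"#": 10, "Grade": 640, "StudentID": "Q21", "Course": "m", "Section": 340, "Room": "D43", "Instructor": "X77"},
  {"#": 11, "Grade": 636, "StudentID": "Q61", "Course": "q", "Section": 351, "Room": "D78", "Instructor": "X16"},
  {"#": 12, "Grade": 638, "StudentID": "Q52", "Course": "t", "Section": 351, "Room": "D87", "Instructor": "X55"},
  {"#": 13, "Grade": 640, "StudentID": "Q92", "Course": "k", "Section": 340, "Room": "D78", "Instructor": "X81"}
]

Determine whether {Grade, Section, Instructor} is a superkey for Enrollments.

All 13 rows have distinct {Grade, Section, Instructor} values, so {Grade, Section, Instructor} → (all attributes) holds and {Grade, Section, Instructor} is a superkey.

Yes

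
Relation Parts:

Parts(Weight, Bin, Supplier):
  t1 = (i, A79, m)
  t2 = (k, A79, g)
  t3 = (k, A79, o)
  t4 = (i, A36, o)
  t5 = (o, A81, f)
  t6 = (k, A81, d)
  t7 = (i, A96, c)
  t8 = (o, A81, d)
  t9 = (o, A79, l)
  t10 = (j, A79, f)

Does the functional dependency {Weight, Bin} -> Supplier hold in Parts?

No

(Weight=i, Bin=A79): row 1 → Supplier = m ✓
(Weight=k, Bin=A79): rows 2, 3 → Supplier takes values {g, o} — violation
(Weight=i, Bin=A36): row 4 → Supplier = o ✓
(Weight=o, Bin=A81): rows 5, 8 → Supplier takes values {f, d} — violation
(Weight=k, Bin=A81): row 6 → Supplier = d ✓
(Weight=i, Bin=A96): row 7 → Supplier = c ✓
(Weight=o, Bin=A79): row 9 → Supplier = l ✓
(Weight=j, Bin=A79): row 10 → Supplier = f ✓
Two rows agree on {Weight, Bin} but differ on Supplier, so {Weight, Bin} -> Supplier does not hold.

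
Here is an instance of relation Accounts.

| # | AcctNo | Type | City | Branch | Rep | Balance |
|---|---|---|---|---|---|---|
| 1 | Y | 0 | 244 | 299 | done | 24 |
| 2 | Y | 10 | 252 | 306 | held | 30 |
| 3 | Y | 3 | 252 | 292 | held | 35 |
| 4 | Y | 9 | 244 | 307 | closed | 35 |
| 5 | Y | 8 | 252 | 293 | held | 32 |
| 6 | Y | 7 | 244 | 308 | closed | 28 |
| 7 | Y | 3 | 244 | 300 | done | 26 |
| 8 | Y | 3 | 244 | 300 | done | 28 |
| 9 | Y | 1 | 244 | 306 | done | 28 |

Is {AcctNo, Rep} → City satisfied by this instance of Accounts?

(AcctNo=Y, Rep=done): rows 1, 7, 8, 9 → City = 244, 244, 244, 244 ✓
(AcctNo=Y, Rep=held): rows 2, 3, 5 → City = 252, 252, 252 ✓
(AcctNo=Y, Rep=closed): rows 4, 6 → City = 244, 244 ✓
Every {AcctNo, Rep} value is associated with a single City value, so {AcctNo, Rep} → City holds.

Yes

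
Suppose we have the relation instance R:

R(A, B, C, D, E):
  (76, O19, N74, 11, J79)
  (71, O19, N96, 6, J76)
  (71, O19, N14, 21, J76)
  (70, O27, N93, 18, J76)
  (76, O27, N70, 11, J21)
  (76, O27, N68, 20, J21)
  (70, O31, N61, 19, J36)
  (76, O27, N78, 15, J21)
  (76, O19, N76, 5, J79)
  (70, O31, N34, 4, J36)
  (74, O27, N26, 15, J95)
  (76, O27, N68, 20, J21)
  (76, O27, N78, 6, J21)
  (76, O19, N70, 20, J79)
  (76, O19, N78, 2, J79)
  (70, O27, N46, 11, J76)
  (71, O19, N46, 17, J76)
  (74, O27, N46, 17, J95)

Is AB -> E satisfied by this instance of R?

(A=76, B=O19): 4 rows → E = J79, J79, J79, J79 ✓
(A=71, B=O19): 3 rows → E = J76, J76, J76 ✓
(A=70, B=O27): 2 rows → E = J76, J76 ✓
(A=76, B=O27): 5 rows → E = J21, J21, J21, J21, J21 ✓
(A=70, B=O31): 2 rows → E = J36, J36 ✓
(A=74, B=O27): 2 rows → E = J95, J95 ✓
Every AB value is associated with a single E value, so AB -> E holds.

Yes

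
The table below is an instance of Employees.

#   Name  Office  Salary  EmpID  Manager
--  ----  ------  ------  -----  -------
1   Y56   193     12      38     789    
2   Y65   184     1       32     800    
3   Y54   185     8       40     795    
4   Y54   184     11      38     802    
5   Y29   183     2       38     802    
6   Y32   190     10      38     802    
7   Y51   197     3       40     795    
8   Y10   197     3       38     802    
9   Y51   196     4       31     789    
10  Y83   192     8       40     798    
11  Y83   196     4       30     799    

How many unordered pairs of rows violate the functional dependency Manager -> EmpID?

1

Manager=789: violating pairs (1,9) — 1 pair.
Manager=795: all 2 rows agree on EmpID — 0 pairs.
Manager=802: all 4 rows agree on EmpID — 0 pairs.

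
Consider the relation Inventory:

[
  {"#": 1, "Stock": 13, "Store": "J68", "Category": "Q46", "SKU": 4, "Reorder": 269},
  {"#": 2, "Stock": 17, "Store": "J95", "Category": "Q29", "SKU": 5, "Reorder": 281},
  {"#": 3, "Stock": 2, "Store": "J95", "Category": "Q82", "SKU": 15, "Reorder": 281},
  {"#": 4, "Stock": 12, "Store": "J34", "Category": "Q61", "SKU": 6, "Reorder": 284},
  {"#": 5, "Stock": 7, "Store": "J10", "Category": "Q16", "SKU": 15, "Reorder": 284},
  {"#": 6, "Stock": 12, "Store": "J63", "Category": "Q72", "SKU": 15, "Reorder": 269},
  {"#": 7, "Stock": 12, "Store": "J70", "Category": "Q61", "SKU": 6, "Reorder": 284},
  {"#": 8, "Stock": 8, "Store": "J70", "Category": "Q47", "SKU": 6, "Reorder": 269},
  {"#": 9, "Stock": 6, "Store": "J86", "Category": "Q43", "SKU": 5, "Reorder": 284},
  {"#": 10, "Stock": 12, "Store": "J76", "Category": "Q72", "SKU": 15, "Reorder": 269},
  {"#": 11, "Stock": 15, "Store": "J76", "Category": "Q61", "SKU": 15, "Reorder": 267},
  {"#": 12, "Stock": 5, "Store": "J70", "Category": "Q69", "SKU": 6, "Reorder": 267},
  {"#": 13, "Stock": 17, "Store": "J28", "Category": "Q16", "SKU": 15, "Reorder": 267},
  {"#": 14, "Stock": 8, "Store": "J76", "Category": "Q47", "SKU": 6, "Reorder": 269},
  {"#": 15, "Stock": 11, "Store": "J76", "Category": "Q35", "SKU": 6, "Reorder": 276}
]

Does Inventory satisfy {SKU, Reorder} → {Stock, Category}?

(SKU=4, Reorder=269): row 1 → {Stock,Category} = (13, Q46) ✓
(SKU=5, Reorder=281): row 2 → {Stock,Category} = (17, Q29) ✓
(SKU=15, Reorder=281): row 3 → {Stock,Category} = (2, Q82) ✓
(SKU=6, Reorder=284): rows 4, 7 → {Stock,Category} = (12, Q61), (12, Q61) ✓
(SKU=15, Reorder=284): row 5 → {Stock,Category} = (7, Q16) ✓
(SKU=15, Reorder=269): rows 6, 10 → {Stock,Category} = (12, Q72), (12, Q72) ✓
(SKU=6, Reorder=269): rows 8, 14 → {Stock,Category} = (8, Q47), (8, Q47) ✓
(SKU=5, Reorder=284): row 9 → {Stock,Category} = (6, Q43) ✓
(SKU=15, Reorder=267): rows 11, 13 → {Stock,Category} takes values {(15, Q61), (17, Q16)} — violation
(SKU=6, Reorder=267): row 12 → {Stock,Category} = (5, Q69) ✓
(SKU=6, Reorder=276): row 15 → {Stock,Category} = (11, Q35) ✓
Two rows agree on {SKU, Reorder} but differ on {Stock, Category}, so {SKU, Reorder} → {Stock, Category} does not hold.

No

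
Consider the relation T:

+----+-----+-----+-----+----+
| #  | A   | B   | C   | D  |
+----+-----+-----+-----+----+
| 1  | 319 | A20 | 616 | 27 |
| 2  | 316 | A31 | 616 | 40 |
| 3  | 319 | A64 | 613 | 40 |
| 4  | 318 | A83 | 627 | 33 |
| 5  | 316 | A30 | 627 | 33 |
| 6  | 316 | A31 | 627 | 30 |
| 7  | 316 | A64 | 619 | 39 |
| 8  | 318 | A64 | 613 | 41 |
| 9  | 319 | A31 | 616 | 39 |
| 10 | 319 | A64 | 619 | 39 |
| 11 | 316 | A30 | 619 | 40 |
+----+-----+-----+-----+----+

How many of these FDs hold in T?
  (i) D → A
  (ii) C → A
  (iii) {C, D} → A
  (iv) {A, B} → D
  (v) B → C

(i) D → A: D=40: rows 2, 3, 11 → A takes values {316, 319} — violation; D=33: rows 4, 5 → A takes values {318, 316} — violation; D=39: rows 7, 9, 10 → A takes values {316, 319} — violation — fails.
(ii) C → A: C=616: rows 1, 2, 9 → A takes values {319, 316} — violation; C=613: rows 3, 8 → A takes values {319, 318} — violation; C=627: rows 4, 5, 6 → A takes values {318, 316} — violation; C=619: rows 7, 10, 11 → A takes values {316, 319} — violation — fails.
(iii) {C, D} → A: (C=627, D=33): rows 4, 5 → A takes values {318, 316} — violation; (C=619, D=39): rows 7, 10 → A takes values {316, 319} — violation — fails.
(iv) {A, B} → D: (A=316, B=A31): rows 2, 6 → D takes values {40, 30} — violation; (A=319, B=A64): rows 3, 10 → D takes values {40, 39} — violation; (A=316, B=A30): rows 5, 11 → D takes values {33, 40} — violation — fails.
(v) B → C: B=A31: rows 2, 6, 9 → C takes values {616, 627} — violation; B=A64: rows 3, 7, 8, 10 → C takes values {613, 619} — violation; B=A30: rows 5, 11 → C takes values {627, 619} — violation — fails.
None of the 5 dependencies hold.

0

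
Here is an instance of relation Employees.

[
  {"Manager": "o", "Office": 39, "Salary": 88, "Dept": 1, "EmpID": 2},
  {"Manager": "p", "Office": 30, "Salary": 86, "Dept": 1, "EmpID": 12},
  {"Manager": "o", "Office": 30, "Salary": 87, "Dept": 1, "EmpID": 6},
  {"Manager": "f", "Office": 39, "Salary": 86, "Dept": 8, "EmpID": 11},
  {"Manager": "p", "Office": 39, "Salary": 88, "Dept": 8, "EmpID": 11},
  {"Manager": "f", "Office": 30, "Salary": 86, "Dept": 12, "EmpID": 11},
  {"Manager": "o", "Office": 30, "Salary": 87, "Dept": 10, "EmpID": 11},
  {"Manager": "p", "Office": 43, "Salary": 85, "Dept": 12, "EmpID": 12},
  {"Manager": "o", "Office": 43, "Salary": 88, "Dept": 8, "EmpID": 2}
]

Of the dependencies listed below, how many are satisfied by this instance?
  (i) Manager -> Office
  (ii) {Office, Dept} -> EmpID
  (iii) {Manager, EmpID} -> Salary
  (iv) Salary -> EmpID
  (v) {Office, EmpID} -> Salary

0

(i) Manager -> Office: Manager=o: 4 rows → Office takes values {39, 30, 43} — violation; Manager=p: 3 rows → Office takes values {30, 39, 43} — violation; Manager=f: 2 rows → Office takes values {39, 30} — violation — fails.
(ii) {Office, Dept} -> EmpID: (Office=30, Dept=1): 2 rows → EmpID takes values {12, 6} — violation — fails.
(iii) {Manager, EmpID} -> Salary: (Manager=p, EmpID=12): 2 rows → Salary takes values {86, 85} — violation — fails.
(iv) Salary -> EmpID: Salary=88: 3 rows → EmpID takes values {2, 11} — violation; Salary=86: 3 rows → EmpID takes values {12, 11} — violation; Salary=87: 2 rows → EmpID takes values {6, 11} — violation — fails.
(v) {Office, EmpID} -> Salary: (Office=39, EmpID=11): 2 rows → Salary takes values {86, 88} — violation; (Office=30, EmpID=11): 2 rows → Salary takes values {86, 87} — violation — fails.
None of the 5 dependencies hold.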